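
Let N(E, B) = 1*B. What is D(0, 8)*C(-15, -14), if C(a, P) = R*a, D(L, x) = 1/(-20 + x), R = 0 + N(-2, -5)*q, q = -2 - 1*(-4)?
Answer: -25/2 ≈ -12.500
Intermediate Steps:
q = 2 (q = -2 + 4 = 2)
N(E, B) = B
R = -10 (R = 0 - 5*2 = 0 - 10 = -10)
C(a, P) = -10*a
D(0, 8)*C(-15, -14) = (-10*(-15))/(-20 + 8) = 150/(-12) = -1/12*150 = -25/2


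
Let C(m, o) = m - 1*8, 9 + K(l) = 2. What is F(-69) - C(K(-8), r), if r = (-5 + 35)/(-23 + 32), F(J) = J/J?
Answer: 16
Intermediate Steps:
F(J) = 1
r = 10/3 (r = 30/9 = 30*(1/9) = 10/3 ≈ 3.3333)
K(l) = -7 (K(l) = -9 + 2 = -7)
C(m, o) = -8 + m (C(m, o) = m - 8 = -8 + m)
F(-69) - C(K(-8), r) = 1 - (-8 - 7) = 1 - 1*(-15) = 1 + 15 = 16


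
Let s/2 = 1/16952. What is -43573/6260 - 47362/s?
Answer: -2513016396693/6260 ≈ -4.0144e+8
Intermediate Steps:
s = 1/8476 (s = 2/16952 = 2*(1/16952) = 1/8476 ≈ 0.00011798)
-43573/6260 - 47362/s = -43573/6260 - 47362/1/8476 = -43573*1/6260 - 47362*8476 = -43573/6260 - 401440312 = -2513016396693/6260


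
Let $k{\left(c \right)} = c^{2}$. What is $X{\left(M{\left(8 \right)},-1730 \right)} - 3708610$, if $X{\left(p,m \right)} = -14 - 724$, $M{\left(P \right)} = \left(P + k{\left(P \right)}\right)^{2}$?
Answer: $-3709348$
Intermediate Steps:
$M{\left(P \right)} = \left(P + P^{2}\right)^{2}$
$X{\left(p,m \right)} = -738$ ($X{\left(p,m \right)} = -14 - 724 = -738$)
$X{\left(M{\left(8 \right)},-1730 \right)} - 3708610 = -738 - 3708610 = -3709348$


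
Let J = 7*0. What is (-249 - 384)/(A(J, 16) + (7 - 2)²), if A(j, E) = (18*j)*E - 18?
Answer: -633/7 ≈ -90.429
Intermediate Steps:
J = 0
A(j, E) = -18 + 18*E*j (A(j, E) = 18*E*j - 18 = -18 + 18*E*j)
(-249 - 384)/(A(J, 16) + (7 - 2)²) = (-249 - 384)/((-18 + 18*16*0) + (7 - 2)²) = -633/((-18 + 0) + 5²) = -633/(-18 + 25) = -633/7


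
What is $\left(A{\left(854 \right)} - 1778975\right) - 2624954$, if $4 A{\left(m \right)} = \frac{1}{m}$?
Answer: $- \frac{15043821463}{3416} \approx -4.4039 \cdot 10^{6}$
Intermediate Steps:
$A{\left(m \right)} = \frac{1}{4 m}$
$\left(A{\left(854 \right)} - 1778975\right) - 2624954 = \left(\frac{1}{4 \cdot 854} - 1778975\right) - 2624954 = \left(\frac{1}{4} \cdot \frac{1}{854} - 1778975\right) - 2624954 = \left(\frac{1}{3416} - 1778975\right) - 2624954 = - \frac{6076978599}{3416} - 2624954 = - \frac{15043821463}{3416}$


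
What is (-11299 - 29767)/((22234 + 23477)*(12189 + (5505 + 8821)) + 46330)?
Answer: -41066/1212073495 ≈ -3.3881e-5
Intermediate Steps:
(-11299 - 29767)/((22234 + 23477)*(12189 + (5505 + 8821)) + 46330) = -41066/(45711*(12189 + 14326) + 46330) = -41066/(45711*26515 + 46330) = -41066/(1212027165 + 46330) = -41066/1212073495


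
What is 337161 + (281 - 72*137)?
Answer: 327578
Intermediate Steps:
337161 + (281 - 72*137) = 337161 + (281 - 9864) = 337161 - 9583 = 327578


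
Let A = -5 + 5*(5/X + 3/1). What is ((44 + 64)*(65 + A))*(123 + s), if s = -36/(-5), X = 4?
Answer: 1142505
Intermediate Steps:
s = 36/5 (s = -36*(-⅕) = 36/5 ≈ 7.2000)
A = 65/4 (A = -5 + 5*(5/4 + 3/1) = -5 + 5*(5*(¼) + 3*1) = -5 + 5*(5/4 + 3) = -5 + 5*(17/4) = -5 + 85/4 = 65/4 ≈ 16.250)
((44 + 64)*(65 + A))*(123 + s) = ((44 + 64)*(65 + 65/4))*(123 + 36/5) = (108*(325/4))*(651/5) = 8775*(651/5) = 1142505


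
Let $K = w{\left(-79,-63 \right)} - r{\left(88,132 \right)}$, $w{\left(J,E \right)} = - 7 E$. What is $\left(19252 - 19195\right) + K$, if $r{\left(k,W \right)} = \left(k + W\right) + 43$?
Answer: $235$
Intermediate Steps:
$r{\left(k,W \right)} = 43 + W + k$ ($r{\left(k,W \right)} = \left(W + k\right) + 43 = 43 + W + k$)
$K = 178$ ($K = \left(-7\right) \left(-63\right) - \left(43 + 132 + 88\right) = 441 - 263 = 178$)
$\left(19252 - 19195\right) + K = \left(19252 - 19195\right) + 178 = 57 + 178 = 235$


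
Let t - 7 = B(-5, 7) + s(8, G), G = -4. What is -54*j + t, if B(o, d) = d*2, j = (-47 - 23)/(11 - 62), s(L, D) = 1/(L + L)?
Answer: -14431/272 ≈ -53.055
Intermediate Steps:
s(L, D) = 1/(2*L)
j = 70/51 (j = -70/(-51) = -70*(-1/51) = 70/51 ≈ 1.3725)
B(o, d) = 2*d
t = 337/16 (t = 7 + (2*7 + (½)/8) = 7 + (14 + (½)*(⅛)) = 7 + (14 + 1/16) = 7 + 225/16 = 337/16 ≈ 21.063)
-54*j + t = -54*70/51 + 337/16 = -1260/17 + 337/16 = -14431/272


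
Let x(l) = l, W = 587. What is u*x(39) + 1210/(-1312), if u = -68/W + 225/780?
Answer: 2237213/385072 ≈ 5.8099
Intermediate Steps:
u = 5269/30524 (u = -68/587 + 225/780 = -68*1/587 + 225*(1/780) = -68/587 + 15/52 = 5269/30524 ≈ 0.17262)
u*x(39) + 1210/(-1312) = (5269/30524)*39 + 1210/(-1312) = 15807/2348 + 1210*(-1/1312) = 15807/2348 - 605/656 = 2237213/385072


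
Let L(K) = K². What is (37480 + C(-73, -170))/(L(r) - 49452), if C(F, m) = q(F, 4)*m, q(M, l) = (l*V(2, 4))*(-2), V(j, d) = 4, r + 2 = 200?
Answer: -5365/1281 ≈ -4.1881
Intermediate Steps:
r = 198 (r = -2 + 200 = 198)
q(M, l) = -8*l (q(M, l) = (l*4)*(-2) = (4*l)*(-2) = -8*l)
C(F, m) = -32*m (C(F, m) = (-8*4)*m = -32*m)
(37480 + C(-73, -170))/(L(r) - 49452) = (37480 - 32*(-170))/(198² - 49452) = (37480 + 5440)/(39204 - 49452) = 42920/(-10248) = 42920*(-1/10248) = -5365/1281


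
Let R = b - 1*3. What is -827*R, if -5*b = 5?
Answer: 3308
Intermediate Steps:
b = -1 (b = -1/5*5 = -1)
R = -4 (R = -1 - 1*3 = -1 - 3 = -4)
-827*R = -827*(-4) = 3308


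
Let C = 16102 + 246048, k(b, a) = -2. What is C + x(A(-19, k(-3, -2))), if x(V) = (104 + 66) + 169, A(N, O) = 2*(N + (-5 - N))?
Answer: 262489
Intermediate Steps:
A(N, O) = -10 (A(N, O) = 2*(-5) = -10)
C = 262150
x(V) = 339 (x(V) = 170 + 169 = 339)
C + x(A(-19, k(-3, -2))) = 262150 + 339 = 262489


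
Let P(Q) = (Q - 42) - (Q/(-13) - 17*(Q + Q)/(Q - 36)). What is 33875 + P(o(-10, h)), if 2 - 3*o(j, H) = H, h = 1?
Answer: 141185281/4173 ≈ 33833.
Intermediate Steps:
o(j, H) = ⅔ - H/3
P(Q) = -42 + 14*Q/13 + 34*Q/(-36 + Q) (P(Q) = (-42 + Q) - (Q*(-1/13) - 17*2*Q/(-36 + Q)) = (-42 + Q) - (-Q/13 - 17*2*Q/(-36 + Q)) = (-42 + Q) - (-Q/13 - 34*Q/(-36 + Q)) = (-42 + Q) + (Q/13 + 34*Q/(-36 + Q)) = -42 + 14*Q/13 + 34*Q/(-36 + Q))
33875 + P(o(-10, h)) = 33875 + 2*(9828 - 304*(⅔ - ⅓*1) + 7*(⅔ - ⅓*1)²)/(13*(-36 + (⅔ - ⅓*1))) = 33875 + 2*(9828 - 304*(⅔ - ⅓) + 7*(⅔ - ⅓)²)/(13*(-36 + (⅔ - ⅓))) = 33875 + 2*(9828 - 304*⅓ + 7*(⅓)²)/(13*(-36 + ⅓)) = 33875 + 2*(9828 - 304/3 + 7*(⅑))/(13*(-107/3)) = 33875 + (2/13)*(-3/107)*(9828 - 304/3 + 7/9) = 33875 + (2/13)*(-3/107)*(87547/9) = 33875 - 175094/4173 = 141185281/4173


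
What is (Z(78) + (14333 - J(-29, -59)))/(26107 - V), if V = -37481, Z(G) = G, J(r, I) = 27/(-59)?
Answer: 30367/133989 ≈ 0.22664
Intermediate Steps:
J(r, I) = -27/59 (J(r, I) = 27*(-1/59) = -27/59)
(Z(78) + (14333 - J(-29, -59)))/(26107 - V) = (78 + (14333 - 1*(-27/59)))/(26107 - 1*(-37481)) = (78 + (14333 + 27/59))/(26107 + 37481) = (78 + 845674/59)/63588 = (850276/59)*(1/63588) = 30367/133989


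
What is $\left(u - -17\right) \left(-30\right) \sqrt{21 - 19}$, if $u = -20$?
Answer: $90 \sqrt{2} \approx 127.28$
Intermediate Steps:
$\left(u - -17\right) \left(-30\right) \sqrt{21 - 19} = \left(-20 - -17\right) \left(-30\right) \sqrt{21 - 19} = \left(-20 + 17\right) \left(-30\right) \sqrt{2} = \left(-3\right) \left(-30\right) \sqrt{2} = 90 \sqrt{2}$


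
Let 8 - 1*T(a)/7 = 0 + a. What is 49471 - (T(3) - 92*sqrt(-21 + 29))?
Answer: 49436 + 184*sqrt(2) ≈ 49696.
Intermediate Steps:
T(a) = 56 - 7*a (T(a) = 56 - 7*(0 + a) = 56 - 7*a)
49471 - (T(3) - 92*sqrt(-21 + 29)) = 49471 - ((56 - 7*3) - 92*sqrt(-21 + 29)) = 49471 - ((56 - 21) - 184*sqrt(2)) = 49471 - (35 - 184*sqrt(2)) = 49471 + (-35 + 184*sqrt(2)) = 49436 + 184*sqrt(2)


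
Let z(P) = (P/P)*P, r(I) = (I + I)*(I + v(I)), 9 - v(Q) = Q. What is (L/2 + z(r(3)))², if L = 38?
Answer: 5329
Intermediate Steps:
v(Q) = 9 - Q
r(I) = 18*I (r(I) = (I + I)*(I + (9 - I)) = (2*I)*9 = 18*I)
z(P) = P (z(P) = 1*P = P)
(L/2 + z(r(3)))² = (38/2 + 18*3)² = (38*(½) + 54)² = (19 + 54)² = 73² = 5329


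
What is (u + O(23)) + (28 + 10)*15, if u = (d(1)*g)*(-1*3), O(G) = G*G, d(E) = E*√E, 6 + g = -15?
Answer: 1162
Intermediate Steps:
g = -21 (g = -6 - 15 = -21)
d(E) = E^(3/2)
O(G) = G²
u = 63 (u = (1^(3/2)*(-21))*(-1*3) = (1*(-21))*(-3) = -21*(-3) = 63)
(u + O(23)) + (28 + 10)*15 = (63 + 23²) + (28 + 10)*15 = (63 + 529) + 38*15 = 592 + 570 = 1162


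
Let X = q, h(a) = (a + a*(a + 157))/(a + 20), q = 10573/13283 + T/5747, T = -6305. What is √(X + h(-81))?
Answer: √2210545374253077547693/4656581461 ≈ 10.097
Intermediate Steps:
q = -22986284/76337401 (q = 10573/13283 - 6305/5747 = -22986284/76337401 ≈ -0.30111)
h(a) = (a + a*(157 + a))/(20 + a)
X = -22986284/76337401 ≈ -0.30111
√(X + h(-81)) = √(-22986284/76337401 - 81*(158 - 81)/(20 - 81)) = √(-22986284/76337401 - 81*77/(-61)) = √(-22986284/76337401 - 81*(-1/61)*77) = √(-22986284/76337401 + 6237/61) = √(474714206713/4656581461) = √2210545374253077547693/4656581461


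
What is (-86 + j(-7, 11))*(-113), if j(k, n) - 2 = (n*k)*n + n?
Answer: 103960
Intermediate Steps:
j(k, n) = 2 + n + k*n² (j(k, n) = 2 + ((n*k)*n + n) = 2 + ((k*n)*n + n) = 2 + (k*n² + n) = 2 + (n + k*n²) = 2 + n + k*n²)
(-86 + j(-7, 11))*(-113) = (-86 + (2 + 11 - 7*11²))*(-113) = (-86 + (2 + 11 - 7*121))*(-113) = (-86 + (2 + 11 - 847))*(-113) = (-86 - 834)*(-113) = -920*(-113) = 103960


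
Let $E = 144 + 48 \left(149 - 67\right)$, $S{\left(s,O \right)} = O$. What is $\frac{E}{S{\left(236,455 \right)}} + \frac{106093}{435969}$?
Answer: $\frac{365405167}{39673179} \approx 9.2104$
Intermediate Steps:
$E = 4080$ ($E = 144 + 48 \left(149 - 67\right) = 144 + 48 \cdot 82 = 144 + 3936 = 4080$)
$\frac{E}{S{\left(236,455 \right)}} + \frac{106093}{435969} = \frac{4080}{455} + \frac{106093}{435969} = 4080 \cdot \frac{1}{455} + 106093 \cdot \frac{1}{435969} = \frac{816}{91} + \frac{106093}{435969} = \frac{365405167}{39673179}$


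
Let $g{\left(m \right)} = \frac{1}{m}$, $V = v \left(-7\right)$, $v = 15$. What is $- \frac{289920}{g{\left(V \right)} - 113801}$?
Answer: $\frac{15220800}{5974553} \approx 2.5476$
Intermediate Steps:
$V = -105$ ($V = 15 \left(-7\right) = -105$)
$- \frac{289920}{g{\left(V \right)} - 113801} = - \frac{289920}{\frac{1}{-105} - 113801} = - \frac{289920}{- \frac{1}{105} - 113801} = - \frac{289920}{- \frac{11949106}{105}} = \left(-289920\right) \left(- \frac{105}{11949106}\right) = \frac{15220800}{5974553}$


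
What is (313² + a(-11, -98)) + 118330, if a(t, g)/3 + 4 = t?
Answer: 216254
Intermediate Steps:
a(t, g) = -12 + 3*t
(313² + a(-11, -98)) + 118330 = (313² + (-12 + 3*(-11))) + 118330 = (97969 + (-12 - 33)) + 118330 = (97969 - 45) + 118330 = 97924 + 118330 = 216254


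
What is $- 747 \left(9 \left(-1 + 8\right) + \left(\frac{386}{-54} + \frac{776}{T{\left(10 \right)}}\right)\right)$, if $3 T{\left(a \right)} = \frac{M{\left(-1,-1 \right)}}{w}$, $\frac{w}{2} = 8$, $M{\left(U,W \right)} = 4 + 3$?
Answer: $- \frac{84348916}{21} \approx -4.0166 \cdot 10^{6}$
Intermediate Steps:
$M{\left(U,W \right)} = 7$
$w = 16$ ($w = 2 \cdot 8 = 16$)
$T{\left(a \right)} = \frac{7}{48}$ ($T{\left(a \right)} = \frac{7 \cdot \frac{1}{16}}{3} = \frac{1}{3} \cdot \frac{7}{16} = \frac{7}{48}$)
$- 747 \left(9 \left(-1 + 8\right) + \left(\frac{386}{-54} + \frac{776}{T{\left(10 \right)}}\right)\right) = - 747 \left(9 \left(-1 + 8\right) + \left(\frac{386}{-54} + \frac{776}{\frac{7}{48}}\right)\right) = - 747 \left(9 \cdot 7 + \left(386 \left(- \frac{1}{54}\right) + 776 \cdot \frac{48}{7}\right)\right) = - 747 \left(63 + \left(- \frac{193}{27} + \frac{37248}{7}\right)\right) = - 747 \left(63 + \frac{1004345}{189}\right) = \left(-747\right) \frac{1016252}{189} = - \frac{84348916}{21}$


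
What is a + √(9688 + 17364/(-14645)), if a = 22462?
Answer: 22462 + 2*√519397358605/14645 ≈ 22560.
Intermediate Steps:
a + √(9688 + 17364/(-14645)) = 22462 + √(9688 + 17364/(-14645)) = 22462 + √(9688 + 17364*(-1/14645)) = 22462 + √(9688 - 17364/14645) = 22462 + √(141863396/14645) = 22462 + 2*√519397358605/14645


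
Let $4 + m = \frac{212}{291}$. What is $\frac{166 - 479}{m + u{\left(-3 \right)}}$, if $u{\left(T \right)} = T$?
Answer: $\frac{91083}{1825} \approx 49.909$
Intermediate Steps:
$m = - \frac{952}{291}$ ($m = -4 + \frac{212}{291} = - \frac{952}{291} \approx -3.2715$)
$\frac{166 - 479}{m + u{\left(-3 \right)}} = \frac{166 - 479}{- \frac{952}{291} - 3} = - \frac{313}{- \frac{1825}{291}} = \left(-313\right) \left(- \frac{291}{1825}\right) = \frac{91083}{1825}$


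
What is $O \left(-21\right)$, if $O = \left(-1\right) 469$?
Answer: $9849$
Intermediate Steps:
$O = -469$
$O \left(-21\right) = \left(-469\right) \left(-21\right) = 9849$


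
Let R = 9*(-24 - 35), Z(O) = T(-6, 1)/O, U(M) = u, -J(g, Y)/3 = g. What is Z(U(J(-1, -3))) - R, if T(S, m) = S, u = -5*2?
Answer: 2658/5 ≈ 531.60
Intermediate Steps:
u = -10
J(g, Y) = -3*g
U(M) = -10
Z(O) = -6/O
R = -531 (R = 9*(-59) = -531)
Z(U(J(-1, -3))) - R = -6/(-10) - 1*(-531) = -6*(-⅒) + 531 = ⅗ + 531 = 2658/5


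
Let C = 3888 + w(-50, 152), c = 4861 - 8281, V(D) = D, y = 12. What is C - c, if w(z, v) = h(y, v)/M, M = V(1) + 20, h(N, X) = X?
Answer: 153620/21 ≈ 7315.2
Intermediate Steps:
c = -3420
M = 21 (M = 1 + 20 = 21)
w(z, v) = v/21
C = 81800/21 (C = 3888 + (1/21)*152 = 3888 + 152/21 = 81800/21 ≈ 3895.2)
C - c = 81800/21 - 1*(-3420) = 81800/21 + 3420 = 153620/21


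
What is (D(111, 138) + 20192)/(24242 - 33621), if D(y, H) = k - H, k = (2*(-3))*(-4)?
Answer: -20078/9379 ≈ -2.1407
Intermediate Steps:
k = 24 (k = -6*(-4) = 24)
D(y, H) = 24 - H
(D(111, 138) + 20192)/(24242 - 33621) = ((24 - 1*138) + 20192)/(24242 - 33621) = ((24 - 138) + 20192)/(-9379) = (-114 + 20192)*(-1/9379) = 20078*(-1/9379) = -20078/9379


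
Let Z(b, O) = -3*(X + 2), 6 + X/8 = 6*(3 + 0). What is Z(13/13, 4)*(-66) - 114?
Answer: 19290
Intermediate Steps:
X = 96 (X = -48 + 8*(6*(3 + 0)) = -48 + 8*(6*3) = -48 + 8*18 = -48 + 144 = 96)
Z(b, O) = -294 (Z(b, O) = -3*(96 + 2) = -3*98 = -294)
Z(13/13, 4)*(-66) - 114 = -294*(-66) - 114 = 19404 - 114 = 19290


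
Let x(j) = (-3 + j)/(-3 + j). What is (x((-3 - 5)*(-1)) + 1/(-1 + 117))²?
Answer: 13689/13456 ≈ 1.0173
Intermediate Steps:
x(j) = 1
(x((-3 - 5)*(-1)) + 1/(-1 + 117))² = (1 + 1/(-1 + 117))² = (1 + 1/116)² = (117/116)² = 13689/13456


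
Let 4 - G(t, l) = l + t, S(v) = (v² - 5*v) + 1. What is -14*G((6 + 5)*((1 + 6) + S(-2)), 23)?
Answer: 3654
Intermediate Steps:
S(v) = 1 + v² - 5*v
G(t, l) = 4 - l - t (G(t, l) = 4 - (l + t) = 4 + (-l - t) = 4 - l - t)
-14*G((6 + 5)*((1 + 6) + S(-2)), 23) = -14*(4 - 1*23 - (6 + 5)*((1 + 6) + (1 + (-2)² - 5*(-2)))) = -14*(4 - 23 - 11*(7 + (1 + 4 + 10))) = -14*(4 - 23 - 11*(7 + 15)) = -14*(4 - 23 - 11*22) = -14*(4 - 23 - 1*242) = -14*(4 - 23 - 242) = -14*(-261) = 3654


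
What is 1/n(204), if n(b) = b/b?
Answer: 1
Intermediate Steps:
n(b) = 1
1/n(204) = 1/1 = 1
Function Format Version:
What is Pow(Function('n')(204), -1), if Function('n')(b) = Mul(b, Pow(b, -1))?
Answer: 1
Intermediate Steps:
Function('n')(b) = 1
Pow(Function('n')(204), -1) = Pow(1, -1) = 1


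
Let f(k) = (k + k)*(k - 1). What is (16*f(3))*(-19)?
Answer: -3648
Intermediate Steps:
f(k) = 2*k*(-1 + k) (f(k) = (2*k)*(-1 + k) = 2*k*(-1 + k))
(16*f(3))*(-19) = (16*(2*3*(-1 + 3)))*(-19) = (16*(2*3*2))*(-19) = (16*12)*(-19) = 192*(-19) = -3648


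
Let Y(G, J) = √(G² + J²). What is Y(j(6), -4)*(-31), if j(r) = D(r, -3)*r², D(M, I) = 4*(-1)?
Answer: -124*√1297 ≈ -4465.7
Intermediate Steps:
D(M, I) = -4
j(r) = -4*r²
Y(j(6), -4)*(-31) = √((-4*6²)² + (-4)²)*(-31) = √((-4*36)² + 16)*(-31) = √((-144)² + 16)*(-31) = √(20736 + 16)*(-31) = √20752*(-31) = (4*√1297)*(-31) = -124*√1297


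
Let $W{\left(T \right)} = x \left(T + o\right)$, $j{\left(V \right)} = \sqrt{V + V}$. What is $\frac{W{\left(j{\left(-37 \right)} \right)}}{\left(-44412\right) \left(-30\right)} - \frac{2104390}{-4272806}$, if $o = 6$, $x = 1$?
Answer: $\frac{233652558103}{474409650180} + \frac{i \sqrt{74}}{1332360} \approx 0.49251 + 6.4565 \cdot 10^{-6} i$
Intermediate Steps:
$j{\left(V \right)} = \sqrt{2} \sqrt{V}$ ($j{\left(V \right)} = \sqrt{2 V} = \sqrt{2} \sqrt{V}$)
$W{\left(T \right)} = 6 + T$ ($W{\left(T \right)} = 1 \left(T + 6\right) = 1 \left(6 + T\right) = 6 + T$)
$\frac{W{\left(j{\left(-37 \right)} \right)}}{\left(-44412\right) \left(-30\right)} - \frac{2104390}{-4272806} = \frac{6 + \sqrt{2} \sqrt{-37}}{\left(-44412\right) \left(-30\right)} - \frac{2104390}{-4272806} = \frac{6 + \sqrt{2} i \sqrt{37}}{1332360} - - \frac{1052195}{2136403} = \left(6 + i \sqrt{74}\right) \frac{1}{1332360} + \frac{1052195}{2136403} = \left(\frac{1}{222060} + \frac{i \sqrt{74}}{1332360}\right) + \frac{1052195}{2136403} = \frac{233652558103}{474409650180} + \frac{i \sqrt{74}}{1332360}$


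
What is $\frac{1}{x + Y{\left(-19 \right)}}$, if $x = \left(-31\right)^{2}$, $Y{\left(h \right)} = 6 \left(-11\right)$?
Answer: $\frac{1}{895} \approx 0.0011173$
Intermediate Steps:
$Y{\left(h \right)} = -66$
$x = 961$
$\frac{1}{x + Y{\left(-19 \right)}} = \frac{1}{961 - 66} = \frac{1}{895}$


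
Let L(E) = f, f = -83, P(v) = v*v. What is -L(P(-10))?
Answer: 83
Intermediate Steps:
P(v) = v**2
L(E) = -83
-L(P(-10)) = -1*(-83) = 83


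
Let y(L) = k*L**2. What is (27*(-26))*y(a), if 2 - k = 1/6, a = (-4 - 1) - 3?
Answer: -82368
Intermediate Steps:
a = -8 (a = -5 - 3 = -8)
k = 11/6 (k = 2 - 1/6 = 11/6 ≈ 1.8333)
y(L) = 11*L**2/6
(27*(-26))*y(a) = (27*(-26))*((11/6)*(-8)**2) = -1287*64 = -702*352/3 = -82368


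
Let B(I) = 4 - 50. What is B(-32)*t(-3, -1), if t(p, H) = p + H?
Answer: 184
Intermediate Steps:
B(I) = -46
t(p, H) = H + p
B(-32)*t(-3, -1) = -46*(-1 - 3) = -46*(-4) = 184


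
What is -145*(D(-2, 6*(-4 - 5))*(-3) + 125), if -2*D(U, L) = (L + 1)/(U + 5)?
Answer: -28565/2 ≈ -14283.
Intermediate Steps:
D(U, L) = -(1 + L)/(2*(5 + U)) (D(U, L) = -(L + 1)/(2*(U + 5)) = -(1 + L)/(2*(5 + U)))
-145*(D(-2, 6*(-4 - 5))*(-3) + 125) = -145*(((-1 - 6*(-4 - 5))/(2*(5 - 2)))*(-3) + 125) = -145*(((½)*(-1 - 6*(-9))/3)*(-3) + 125) = -145*(((½)*(⅓)*(-1 - 1*(-54)))*(-3) + 125) = -145*(((½)*(⅓)*(-1 + 54))*(-3) + 125) = -145*(((½)*(⅓)*53)*(-3) + 125) = -145*((53/6)*(-3) + 125) = -145*(-53/2 + 125) = -145*197/2 = -28565/2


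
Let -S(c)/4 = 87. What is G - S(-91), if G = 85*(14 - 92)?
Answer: -6282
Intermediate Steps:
S(c) = -348 (S(c) = -4*87 = -348)
G = -6630 (G = 85*(-78) = -6630)
G - S(-91) = -6630 - 1*(-348) = -6630 + 348 = -6282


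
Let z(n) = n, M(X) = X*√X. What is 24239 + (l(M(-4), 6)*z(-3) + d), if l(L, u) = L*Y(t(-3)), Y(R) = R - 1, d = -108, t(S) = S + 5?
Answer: 24131 + 24*I ≈ 24131.0 + 24.0*I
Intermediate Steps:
t(S) = 5 + S
M(X) = X^(3/2)
Y(R) = -1 + R
l(L, u) = L (l(L, u) = L*(-1 + (5 - 3)) = L*(-1 + 2) = L*1 = L)
24239 + (l(M(-4), 6)*z(-3) + d) = 24239 + ((-4)^(3/2)*(-3) - 108) = 24239 + (-8*I*(-3) - 108) = 24239 + (24*I - 108) = 24239 + (-108 + 24*I) = 24131 + 24*I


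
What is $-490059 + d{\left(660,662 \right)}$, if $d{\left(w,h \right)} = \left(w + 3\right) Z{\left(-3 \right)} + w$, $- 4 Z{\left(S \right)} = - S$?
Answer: $- \frac{1959585}{4} \approx -4.899 \cdot 10^{5}$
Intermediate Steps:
$Z{\left(S \right)} = \frac{S}{4}$ ($Z{\left(S \right)} = - \frac{\left(-1\right) S}{4} = \frac{S}{4}$)
$d{\left(w,h \right)} = - \frac{9}{4} + \frac{w}{4}$ ($d{\left(w,h \right)} = \left(w + 3\right) \frac{1}{4} \left(-3\right) + w = \left(3 + w\right) \left(- \frac{3}{4}\right) + w = \left(- \frac{9}{4} - \frac{3 w}{4}\right) + w = - \frac{9}{4} + \frac{w}{4}$)
$-490059 + d{\left(660,662 \right)} = -490059 + \left(- \frac{9}{4} + \frac{1}{4} \cdot 660\right) = -490059 + \left(- \frac{9}{4} + 165\right) = -490059 + \frac{651}{4} = - \frac{1959585}{4}$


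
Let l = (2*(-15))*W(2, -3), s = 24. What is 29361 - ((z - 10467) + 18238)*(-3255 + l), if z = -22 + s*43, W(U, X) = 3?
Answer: 29401806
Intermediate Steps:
z = 1010 (z = -22 + 24*43 = -22 + 1032 = 1010)
l = -90 (l = (2*(-15))*3 = -30*3 = -90)
29361 - ((z - 10467) + 18238)*(-3255 + l) = 29361 - ((1010 - 10467) + 18238)*(-3255 - 90) = 29361 - (-9457 + 18238)*(-3345) = 29361 - 8781*(-3345) = 29361 - 1*(-29372445) = 29361 + 29372445 = 29401806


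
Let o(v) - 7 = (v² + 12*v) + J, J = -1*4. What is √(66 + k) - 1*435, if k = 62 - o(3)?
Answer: -435 + 4*√5 ≈ -426.06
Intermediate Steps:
J = -4
o(v) = 3 + v² + 12*v (o(v) = 7 + ((v² + 12*v) - 4) = 7 + (-4 + v² + 12*v) = 3 + v² + 12*v)
k = 14 (k = 62 - (3 + 3² + 12*3) = 62 - (3 + 9 + 36) = 62 - 1*48 = 62 - 48 = 14)
√(66 + k) - 1*435 = √(66 + 14) - 1*435 = √80 - 435 = 4*√5 - 435 = -435 + 4*√5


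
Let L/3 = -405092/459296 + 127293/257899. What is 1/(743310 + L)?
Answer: 29612994776/22011600641206575 ≈ 1.3453e-6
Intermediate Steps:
L = -34505741985/29612994776 (L = 3*(-405092/459296 + 127293/257899) = 3*(-405092*1/459296 + 127293*(1/257899)) = 3*(-101273/114824 + 127293/257899) = 3*(-11501913995/29612994776) = -34505741985/29612994776 ≈ -1.1652)
1/(743310 + L) = 1/(743310 - 34505741985/29612994776) = 1/(22011600641206575/29612994776) = 29612994776/22011600641206575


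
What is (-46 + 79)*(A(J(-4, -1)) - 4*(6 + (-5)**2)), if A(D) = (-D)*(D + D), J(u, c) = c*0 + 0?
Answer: -4092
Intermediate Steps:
J(u, c) = 0 (J(u, c) = 0 + 0 = 0)
A(D) = -2*D**2 (A(D) = (-D)*(2*D) = -2*D**2)
(-46 + 79)*(A(J(-4, -1)) - 4*(6 + (-5)**2)) = (-46 + 79)*(-2*0**2 - 4*(6 + (-5)**2)) = 33*(-2*0 - 4*(6 + 25)) = 33*(0 - 4*31) = 33*(0 - 1*124) = 33*(0 - 124) = 33*(-124) = -4092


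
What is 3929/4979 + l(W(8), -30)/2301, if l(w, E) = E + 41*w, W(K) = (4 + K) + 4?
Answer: 935191/881283 ≈ 1.0612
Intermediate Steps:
W(K) = 8 + K
3929/4979 + l(W(8), -30)/2301 = 3929/4979 + (-30 + 41*(8 + 8))/2301 = 3929*(1/4979) + (-30 + 41*16)*(1/2301) = 3929/4979 + (-30 + 656)*(1/2301) = 3929/4979 + 626*(1/2301) = 3929/4979 + 626/2301 = 935191/881283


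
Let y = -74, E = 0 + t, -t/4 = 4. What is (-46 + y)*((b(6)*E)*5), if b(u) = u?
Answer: 57600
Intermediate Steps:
t = -16 (t = -4*4 = -16)
E = -16 (E = 0 - 16 = -16)
(-46 + y)*((b(6)*E)*5) = (-46 - 74)*((6*(-16))*5) = -(-11520)*5 = -120*(-480) = 57600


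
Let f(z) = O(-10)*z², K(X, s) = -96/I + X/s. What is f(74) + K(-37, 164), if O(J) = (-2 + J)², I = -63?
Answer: 2715750007/3444 ≈ 7.8855e+5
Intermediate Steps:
K(X, s) = 32/21 + X/s (K(X, s) = -96/(-63) + X/s = -96*(-1/63) + X/s = 32/21 + X/s)
f(z) = 144*z² (f(z) = (-2 - 10)²*z² = (-12)²*z² = 144*z²)
f(74) + K(-37, 164) = 144*74² + (32/21 - 37/164) = 144*5476 + (32/21 - 37*1/164) = 788544 + (32/21 - 37/164) = 788544 + 4471/3444 = 2715750007/3444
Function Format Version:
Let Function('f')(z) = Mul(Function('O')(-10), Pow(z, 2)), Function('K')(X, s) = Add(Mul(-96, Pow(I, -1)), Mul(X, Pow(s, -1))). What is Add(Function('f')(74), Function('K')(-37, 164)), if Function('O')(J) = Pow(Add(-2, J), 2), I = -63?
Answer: Rational(2715750007, 3444) ≈ 7.8855e+5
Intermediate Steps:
Function('K')(X, s) = Add(Rational(32, 21), Mul(X, Pow(s, -1))) (Function('K')(X, s) = Add(Mul(-96, Pow(-63, -1)), Mul(X, Pow(s, -1))) = Add(Mul(-96, Rational(-1, 63)), Mul(X, Pow(s, -1))) = Add(Rational(32, 21), Mul(X, Pow(s, -1))))
Function('f')(z) = Mul(144, Pow(z, 2)) (Function('f')(z) = Mul(Pow(Add(-2, -10), 2), Pow(z, 2)) = Mul(Pow(-12, 2), Pow(z, 2)) = Mul(144, Pow(z, 2)))
Add(Function('f')(74), Function('K')(-37, 164)) = Add(Mul(144, Pow(74, 2)), Add(Rational(32, 21), Mul(-37, Pow(164, -1)))) = Add(Mul(144, 5476), Add(Rational(32, 21), Mul(-37, Rational(1, 164)))) = Add(788544, Add(Rational(32, 21), Rational(-37, 164))) = Add(788544, Rational(4471, 3444)) = Rational(2715750007, 3444)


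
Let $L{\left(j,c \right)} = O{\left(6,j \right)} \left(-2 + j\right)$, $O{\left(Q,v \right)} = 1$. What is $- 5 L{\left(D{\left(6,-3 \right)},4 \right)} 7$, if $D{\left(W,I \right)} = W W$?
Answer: $-1190$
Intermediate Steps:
$D{\left(W,I \right)} = W^{2}$
$L{\left(j,c \right)} = -2 + j$ ($L{\left(j,c \right)} = 1 \left(-2 + j\right) = -2 + j$)
$- 5 L{\left(D{\left(6,-3 \right)},4 \right)} 7 = - 5 \left(-2 + 6^{2}\right) 7 = - 5 \left(-2 + 36\right) 7 = - 5 \cdot 34 \cdot 7 = \left(-5\right) 238 = -1190$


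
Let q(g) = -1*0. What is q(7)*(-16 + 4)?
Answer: 0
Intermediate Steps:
q(g) = 0
q(7)*(-16 + 4) = 0*(-16 + 4) = 0*(-12) = 0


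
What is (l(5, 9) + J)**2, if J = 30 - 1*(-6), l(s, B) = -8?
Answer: 784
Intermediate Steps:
J = 36 (J = 30 + 6 = 36)
(l(5, 9) + J)**2 = (-8 + 36)**2 = 28**2 = 784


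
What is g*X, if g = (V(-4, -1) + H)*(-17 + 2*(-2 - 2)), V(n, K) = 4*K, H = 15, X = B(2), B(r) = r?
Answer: -550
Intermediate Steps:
X = 2
g = -275 (g = (4*(-1) + 15)*(-17 + 2*(-2 - 2)) = (-4 + 15)*(-17 + 2*(-4)) = 11*(-17 - 8) = 11*(-25) = -275)
g*X = -275*2 = -550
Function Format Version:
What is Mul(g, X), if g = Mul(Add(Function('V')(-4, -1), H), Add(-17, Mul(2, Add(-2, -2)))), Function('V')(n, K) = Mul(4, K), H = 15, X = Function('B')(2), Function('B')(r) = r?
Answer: -550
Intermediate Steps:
X = 2
g = -275 (g = Mul(Add(Mul(4, -1), 15), Add(-17, Mul(2, Add(-2, -2)))) = Mul(Add(-4, 15), Add(-17, Mul(2, -4))) = Mul(11, Add(-17, -8)) = Mul(11, -25) = -275)
Mul(g, X) = Mul(-275, 2) = -550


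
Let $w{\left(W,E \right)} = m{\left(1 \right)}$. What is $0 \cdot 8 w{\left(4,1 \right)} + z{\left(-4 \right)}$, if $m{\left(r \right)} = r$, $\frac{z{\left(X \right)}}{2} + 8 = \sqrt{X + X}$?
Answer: $-16 + 4 i \sqrt{2} \approx -16.0 + 5.6569 i$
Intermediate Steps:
$z{\left(X \right)} = -16 + 2 \sqrt{2} \sqrt{X}$ ($z{\left(X \right)} = -16 + 2 \sqrt{X + X} = -16 + 2 \sqrt{2 X} = -16 + 2 \sqrt{2} \sqrt{X}$)
$w{\left(W,E \right)} = 1$
$0 \cdot 8 w{\left(4,1 \right)} + z{\left(-4 \right)} = 0 \cdot 8 \cdot 1 - \left(16 - 2 \sqrt{2} \sqrt{-4}\right) = 0 \cdot 1 - \left(16 - 2 \sqrt{2} \cdot 2 i\right) = 0 - \left(16 - 4 i \sqrt{2}\right) = -16 + 4 i \sqrt{2}$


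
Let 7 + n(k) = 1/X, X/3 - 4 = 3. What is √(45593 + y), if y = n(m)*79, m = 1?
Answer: √19864299/21 ≈ 212.24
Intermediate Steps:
X = 21 (X = 12 + 3*3 = 12 + 9 = 21)
n(k) = -146/21 (n(k) = -7 + 1/21 = -146/21)
y = -11534/21 (y = -146/21*79 = -11534/21 ≈ -549.24)
√(45593 + y) = √(45593 - 11534/21) = √(945919/21) = √19864299/21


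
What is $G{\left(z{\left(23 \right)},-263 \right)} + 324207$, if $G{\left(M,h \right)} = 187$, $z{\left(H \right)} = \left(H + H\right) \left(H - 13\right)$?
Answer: $324394$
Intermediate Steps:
$z{\left(H \right)} = 2 H \left(-13 + H\right)$
$G{\left(z{\left(23 \right)},-263 \right)} + 324207 = 187 + 324207 = 324394$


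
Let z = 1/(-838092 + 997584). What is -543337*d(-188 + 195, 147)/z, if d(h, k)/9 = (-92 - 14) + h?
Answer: 77212193180364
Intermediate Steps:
d(h, k) = -954 + 9*h (d(h, k) = 9*((-92 - 14) + h) = 9*(-106 + h) = -954 + 9*h)
z = 1/159492 ≈ 6.2699e-6
-543337*d(-188 + 195, 147)/z = -(-82671641183016 + 779921143236*(-188 + 195)) = -543337/(1/(159492*(-954 + 9*7))) = -543337/(1/(159492*(-954 + 63))) = -543337/((1/159492)/(-891)) = -543337/((1/159492)*(-1/891)) = -543337/(-1/142107372) = -543337*(-142107372) = 77212193180364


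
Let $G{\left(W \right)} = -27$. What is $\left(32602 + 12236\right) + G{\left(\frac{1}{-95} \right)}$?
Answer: $44811$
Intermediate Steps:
$\left(32602 + 12236\right) + G{\left(\frac{1}{-95} \right)} = \left(32602 + 12236\right) - 27 = 44838 - 27 = 44811$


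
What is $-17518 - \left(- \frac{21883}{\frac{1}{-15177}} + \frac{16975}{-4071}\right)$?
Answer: $- \frac{1352124861464}{4071} \approx -3.3214 \cdot 10^{8}$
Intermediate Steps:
$-17518 - \left(- \frac{21883}{\frac{1}{-15177}} + \frac{16975}{-4071}\right) = -17518 - \left(- \frac{21883}{- \frac{1}{15177}} + 16975 \left(- \frac{1}{4071}\right)\right) = -17518 - \left(\left(-21883\right) \left(-15177\right) - \frac{16975}{4071}\right) = -17518 - \left(332118291 - \frac{16975}{4071}\right) = -17518 - \frac{1352053545686}{4071} = - \frac{1352124861464}{4071}$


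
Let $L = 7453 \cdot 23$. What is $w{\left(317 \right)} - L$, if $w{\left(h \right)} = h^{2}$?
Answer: $-70930$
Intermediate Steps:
$L = 171419$
$w{\left(317 \right)} - L = 317^{2} - 171419 = 100489 - 171419 = -70930$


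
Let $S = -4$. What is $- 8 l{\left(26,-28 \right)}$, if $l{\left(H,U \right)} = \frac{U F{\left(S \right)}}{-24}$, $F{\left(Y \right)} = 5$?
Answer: $- \frac{140}{3} \approx -46.667$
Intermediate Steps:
$l{\left(H,U \right)} = - \frac{5 U}{24}$ ($l{\left(H,U \right)} = \frac{U 5}{-24} = 5 U \left(- \frac{1}{24}\right) = - \frac{5 U}{24}$)
$- 8 l{\left(26,-28 \right)} = - 8 \left(\left(- \frac{5}{24}\right) \left(-28\right)\right) = \left(-8\right) \frac{35}{6} = - \frac{140}{3}$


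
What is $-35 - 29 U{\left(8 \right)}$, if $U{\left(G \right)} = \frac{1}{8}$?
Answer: $- \frac{309}{8} \approx -38.625$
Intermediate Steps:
$U{\left(G \right)} = \frac{1}{8}$
$-35 - 29 U{\left(8 \right)} = -35 - \frac{29}{8} = - \frac{309}{8}$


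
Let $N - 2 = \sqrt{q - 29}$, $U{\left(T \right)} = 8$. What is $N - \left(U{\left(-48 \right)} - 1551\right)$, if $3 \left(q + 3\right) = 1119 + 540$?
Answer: $1545 + \sqrt{521} \approx 1567.8$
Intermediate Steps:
$q = 550$ ($q = -3 + \frac{1119 + 540}{3} = -3 + \frac{1}{3} \cdot 1659 = -3 + 553 = 550$)
$N = 2 + \sqrt{521}$ ($N = 2 + \sqrt{550 - 29} = 2 + \sqrt{521} \approx 24.825$)
$N - \left(U{\left(-48 \right)} - 1551\right) = \left(2 + \sqrt{521}\right) - \left(8 - 1551\right) = \left(2 + \sqrt{521}\right) - -1543 = \left(2 + \sqrt{521}\right) + 1543 = 1545 + \sqrt{521}$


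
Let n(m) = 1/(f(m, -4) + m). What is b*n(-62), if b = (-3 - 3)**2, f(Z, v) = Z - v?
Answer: -3/10 ≈ -0.30000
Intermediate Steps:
n(m) = 1/(4 + 2*m) (n(m) = 1/((m - 1*(-4)) + m) = 1/((m + 4) + m) = 1/((4 + m) + m) = 1/(4 + 2*m))
b = 36 (b = (-6)**2 = 36)
b*n(-62) = 36*(1/(2*(2 - 62))) = 36*((1/2)/(-60)) = 36*((1/2)*(-1/60)) = 36*(-1/120) = -3/10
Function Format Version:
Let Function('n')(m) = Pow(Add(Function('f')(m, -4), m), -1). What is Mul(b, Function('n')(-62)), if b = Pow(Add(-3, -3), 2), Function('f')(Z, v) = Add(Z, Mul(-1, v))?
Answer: Rational(-3, 10) ≈ -0.30000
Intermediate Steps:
Function('n')(m) = Pow(Add(4, Mul(2, m)), -1) (Function('n')(m) = Pow(Add(Add(m, Mul(-1, -4)), m), -1) = Pow(Add(Add(m, 4), m), -1) = Pow(Add(Add(4, m), m), -1) = Pow(Add(4, Mul(2, m)), -1))
b = 36 (b = Pow(-6, 2) = 36)
Mul(b, Function('n')(-62)) = Mul(36, Mul(Rational(1, 2), Pow(Add(2, -62), -1))) = Mul(36, Mul(Rational(1, 2), Pow(-60, -1))) = Mul(36, Mul(Rational(1, 2), Rational(-1, 60))) = Mul(36, Rational(-1, 120)) = Rational(-3, 10)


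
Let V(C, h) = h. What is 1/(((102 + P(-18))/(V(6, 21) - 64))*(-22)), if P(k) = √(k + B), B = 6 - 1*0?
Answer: 731/38192 - 43*I*√3/114576 ≈ 0.01914 - 0.00065003*I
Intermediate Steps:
B = 6 (B = 6 + 0 = 6)
P(k) = √(6 + k) (P(k) = √(k + 6) = √(6 + k))
1/(((102 + P(-18))/(V(6, 21) - 64))*(-22)) = 1/(((102 + √(6 - 18))/(21 - 64))*(-22)) = -1/22/((102 + √(-12))/(-43)) = -1/22/((102 + 2*I*√3)*(-1/43)) = -1/22/(-102/43 - 2*I*√3/43) = -1/(22*(-102/43 - 2*I*√3/43))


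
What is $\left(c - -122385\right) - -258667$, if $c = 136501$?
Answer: $517553$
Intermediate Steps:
$\left(c - -122385\right) - -258667 = \left(136501 - -122385\right) - -258667 = \left(136501 + 122385\right) + 258667 = 258886 + 258667 = 517553$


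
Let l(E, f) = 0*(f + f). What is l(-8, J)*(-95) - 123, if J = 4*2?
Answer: -123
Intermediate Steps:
J = 8
l(E, f) = 0 (l(E, f) = 0*(2*f) = 0)
l(-8, J)*(-95) - 123 = 0*(-95) - 123 = 0 - 123 = -123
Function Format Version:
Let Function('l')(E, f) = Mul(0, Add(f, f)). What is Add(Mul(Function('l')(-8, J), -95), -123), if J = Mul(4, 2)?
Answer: -123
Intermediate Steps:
J = 8
Function('l')(E, f) = 0 (Function('l')(E, f) = Mul(0, Mul(2, f)) = 0)
Add(Mul(Function('l')(-8, J), -95), -123) = Add(Mul(0, -95), -123) = Add(0, -123) = -123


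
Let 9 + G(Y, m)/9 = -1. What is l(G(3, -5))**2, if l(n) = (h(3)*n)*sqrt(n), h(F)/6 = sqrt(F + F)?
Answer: -157464000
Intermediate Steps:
G(Y, m) = -90 (G(Y, m) = -81 + 9*(-1) = -81 - 9 = -90)
h(F) = 6*sqrt(2)*sqrt(F) (h(F) = 6*sqrt(F + F) = 6*sqrt(2*F) = 6*(sqrt(2)*sqrt(F)) = 6*sqrt(2)*sqrt(F))
l(n) = 6*sqrt(6)*n**(3/2) (l(n) = ((6*sqrt(2)*sqrt(3))*n)*sqrt(n) = ((6*sqrt(6))*n)*sqrt(n) = (6*n*sqrt(6))*sqrt(n) = 6*sqrt(6)*n**(3/2))
l(G(3, -5))**2 = (6*sqrt(6)*(-90)**(3/2))**2 = (6*sqrt(6)*(-270*I*sqrt(10)))**2 = (-3240*I*sqrt(15))**2 = -157464000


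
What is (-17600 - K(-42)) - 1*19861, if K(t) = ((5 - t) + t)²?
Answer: -37486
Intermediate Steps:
K(t) = 25 (K(t) = 5² = 25)
(-17600 - K(-42)) - 1*19861 = (-17600 - 1*25) - 1*19861 = (-17600 - 25) - 19861 = -17625 - 19861 = -37486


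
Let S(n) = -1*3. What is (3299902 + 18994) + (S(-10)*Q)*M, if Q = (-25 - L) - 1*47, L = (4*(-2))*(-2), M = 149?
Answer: 3358232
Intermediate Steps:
L = 16 (L = -8*(-2) = 16)
S(n) = -3
Q = -88 (Q = (-25 - 1*16) - 1*47 = (-25 - 16) - 47 = -41 - 47 = -88)
(3299902 + 18994) + (S(-10)*Q)*M = (3299902 + 18994) - 3*(-88)*149 = 3318896 + 264*149 = 3318896 + 39336 = 3358232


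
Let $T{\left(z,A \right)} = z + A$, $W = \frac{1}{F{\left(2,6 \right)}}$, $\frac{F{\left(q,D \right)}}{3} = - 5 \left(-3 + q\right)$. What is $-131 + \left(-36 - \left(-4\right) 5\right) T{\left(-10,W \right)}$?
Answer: $\frac{419}{15} \approx 27.933$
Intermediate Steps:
$F{\left(q,D \right)} = 45 - 15 q$ ($F{\left(q,D \right)} = 3 \left(- 5 \left(-3 + q\right)\right) = 3 \left(15 - 5 q\right) = 45 - 15 q$)
$W = \frac{1}{15}$ ($W = \frac{1}{45 - 30} = \frac{1}{15} \approx 0.066667$)
$T{\left(z,A \right)} = A + z$
$-131 + \left(-36 - \left(-4\right) 5\right) T{\left(-10,W \right)} = -131 + \left(-36 - \left(-4\right) 5\right) \left(\frac{1}{15} - 10\right) = -131 + \left(-36 - -20\right) \left(- \frac{149}{15}\right) = -131 + \left(-36 + 20\right) \left(- \frac{149}{15}\right) = -131 - - \frac{2384}{15} = -131 + \frac{2384}{15} = \frac{419}{15}$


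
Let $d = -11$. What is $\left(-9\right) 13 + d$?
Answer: $-128$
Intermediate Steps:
$\left(-9\right) 13 + d = \left(-9\right) 13 - 11 = -117 - 11 = -128$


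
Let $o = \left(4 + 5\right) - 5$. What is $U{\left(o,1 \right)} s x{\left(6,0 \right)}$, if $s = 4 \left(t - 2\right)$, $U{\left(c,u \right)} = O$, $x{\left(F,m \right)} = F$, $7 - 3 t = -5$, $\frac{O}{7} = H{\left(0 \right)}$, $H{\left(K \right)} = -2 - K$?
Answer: $-672$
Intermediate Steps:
$O = -14$ ($O = 7 \left(-2 - 0\right) = 7 \left(-2 + 0\right) = 7 \left(-2\right) = -14$)
$t = 4$ ($t = \frac{7}{3} - - \frac{5}{3} = \frac{7}{3} + \frac{5}{3} = 4$)
$o = 4$ ($o = 9 - 5 = 4$)
$U{\left(c,u \right)} = -14$
$s = 8$ ($s = 4 \left(4 - 2\right) = 4 \cdot 2 = 8$)
$U{\left(o,1 \right)} s x{\left(6,0 \right)} = \left(-14\right) 8 \cdot 6 = \left(-112\right) 6 = -672$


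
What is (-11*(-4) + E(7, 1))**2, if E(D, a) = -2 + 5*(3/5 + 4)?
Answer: 4225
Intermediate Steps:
E(D, a) = 21 (E(D, a) = -2 + 5*(3*(1/5) + 4) = -2 + 5*(3/5 + 4) = -2 + 5*(23/5) = -2 + 23 = 21)
(-11*(-4) + E(7, 1))**2 = (-11*(-4) + 21)**2 = (44 + 21)**2 = 65**2 = 4225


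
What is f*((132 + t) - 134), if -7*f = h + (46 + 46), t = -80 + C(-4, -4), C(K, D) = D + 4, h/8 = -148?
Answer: -12792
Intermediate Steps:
h = -1184 (h = 8*(-148) = -1184)
C(K, D) = 4 + D
t = -80 (t = -80 + (4 - 4) = -80 + 0 = -80)
f = 156 (f = -(-1184 + (46 + 46))/7 = -(-1184 + 92)/7 = -⅐*(-1092) = 156)
f*((132 + t) - 134) = 156*((132 - 80) - 134) = 156*(52 - 134) = 156*(-82) = -12792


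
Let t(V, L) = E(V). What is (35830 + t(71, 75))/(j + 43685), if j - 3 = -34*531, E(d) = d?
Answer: 35901/25634 ≈ 1.4005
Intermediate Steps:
t(V, L) = V
j = -18051 (j = 3 - 34*531 = 3 - 18054 = -18051)
(35830 + t(71, 75))/(j + 43685) = (35830 + 71)/(-18051 + 43685) = 35901/25634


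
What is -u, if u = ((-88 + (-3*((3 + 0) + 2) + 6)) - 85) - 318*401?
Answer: 127700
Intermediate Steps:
u = -127700 (u = ((-88 + (-3*(3 + 2) + 6)) - 85) - 127518 = ((-88 + (-3*5 + 6)) - 85) - 127518 = ((-88 + (-15 + 6)) - 85) - 127518 = ((-88 - 9) - 85) - 127518 = (-97 - 85) - 127518 = -182 - 127518 = -127700)
-u = -1*(-127700) = 127700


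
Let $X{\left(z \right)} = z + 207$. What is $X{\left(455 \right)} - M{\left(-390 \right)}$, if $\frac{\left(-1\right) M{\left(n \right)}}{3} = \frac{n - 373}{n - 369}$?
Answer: $\frac{168249}{253} \approx 665.02$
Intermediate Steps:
$M{\left(n \right)} = - \frac{3 \left(-373 + n\right)}{-369 + n}$ ($M{\left(n \right)} = - 3 \frac{n - 373}{n - 369} = - 3 \frac{-373 + n}{-369 + n} = - \frac{3 \left(-373 + n\right)}{-369 + n}$)
$X{\left(z \right)} = 207 + z$
$X{\left(455 \right)} - M{\left(-390 \right)} = \left(207 + 455\right) - \frac{3 \left(373 - -390\right)}{-369 - 390} = 662 - \frac{3 \left(373 + 390\right)}{-759} = 662 - 3 \left(- \frac{1}{759}\right) 763 = 662 - - \frac{763}{253} = 662 + \frac{763}{253} = \frac{168249}{253}$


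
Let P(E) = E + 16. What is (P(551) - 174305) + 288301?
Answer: 114563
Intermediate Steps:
P(E) = 16 + E
(P(551) - 174305) + 288301 = ((16 + 551) - 174305) + 288301 = (567 - 174305) + 288301 = -173738 + 288301 = 114563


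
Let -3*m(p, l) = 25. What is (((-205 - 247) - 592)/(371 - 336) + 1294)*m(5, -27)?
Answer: -221230/21 ≈ -10535.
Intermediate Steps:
m(p, l) = -25/3 (m(p, l) = -1/3*25 = -25/3)
(((-205 - 247) - 592)/(371 - 336) + 1294)*m(5, -27) = (((-205 - 247) - 592)/(371 - 336) + 1294)*(-25/3) = ((-452 - 592)/35 + 1294)*(-25/3) = (-1044*1/35 + 1294)*(-25/3) = (-1044/35 + 1294)*(-25/3) = (44246/35)*(-25/3) = -221230/21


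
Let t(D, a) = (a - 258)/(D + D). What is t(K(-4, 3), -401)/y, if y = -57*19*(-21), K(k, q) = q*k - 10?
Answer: 659/1000692 ≈ 0.00065854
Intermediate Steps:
K(k, q) = -10 + k*q (K(k, q) = k*q - 10 = -10 + k*q)
y = 22743 (y = -1083*(-21) = 22743)
t(D, a) = (-258 + a)/(2*D) (t(D, a) = (-258 + a)/((2*D)) = (-258 + a)*(1/(2*D)) = (-258 + a)/(2*D))
t(K(-4, 3), -401)/y = ((-258 - 401)/(2*(-10 - 4*3)))/22743 = ((1/2)*(-659)/(-10 - 12))*(1/22743) = ((1/2)*(-659)/(-22))*(1/22743) = ((1/2)*(-1/22)*(-659))*(1/22743) = (659/44)*(1/22743) = 659/1000692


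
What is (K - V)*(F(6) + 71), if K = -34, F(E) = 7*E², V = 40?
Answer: -23902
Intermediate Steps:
(K - V)*(F(6) + 71) = (-34 - 1*40)*(7*6² + 71) = (-34 - 40)*(7*36 + 71) = -74*(252 + 71) = -74*323 = -23902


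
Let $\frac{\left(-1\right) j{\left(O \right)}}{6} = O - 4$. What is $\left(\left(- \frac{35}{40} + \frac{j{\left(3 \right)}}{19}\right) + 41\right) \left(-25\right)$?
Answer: $- \frac{153675}{152} \approx -1011.0$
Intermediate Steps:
$j{\left(O \right)} = 24 - 6 O$ ($j{\left(O \right)} = - 6 \left(O - 4\right) = - 6 \left(-4 + O\right) = 24 - 6 O$)
$\left(\left(- \frac{35}{40} + \frac{j{\left(3 \right)}}{19}\right) + 41\right) \left(-25\right) = \left(\left(- \frac{35}{40} + \frac{24 - 18}{19}\right) + 41\right) \left(-25\right) = \left(\left(\left(-35\right) \frac{1}{40} + \left(24 - 18\right) \frac{1}{19}\right) + 41\right) \left(-25\right) = \left(\left(- \frac{7}{8} + 6 \cdot \frac{1}{19}\right) + 41\right) \left(-25\right) = \left(\left(- \frac{7}{8} + \frac{6}{19}\right) + 41\right) \left(-25\right) = \left(- \frac{85}{152} + 41\right) \left(-25\right) = \frac{6147}{152} \left(-25\right) = - \frac{153675}{152}$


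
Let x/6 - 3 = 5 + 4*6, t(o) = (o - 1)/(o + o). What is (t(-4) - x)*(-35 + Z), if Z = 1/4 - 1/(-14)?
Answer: 1486601/224 ≈ 6636.6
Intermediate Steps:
t(o) = (-1 + o)/(2*o) (t(o) = (-1 + o)/((2*o)) = (-1 + o)*(1/(2*o)) = (-1 + o)/(2*o))
Z = 9/28 (Z = 1*(¼) - 1*(-1/14) = ¼ + 1/14 = 9/28 ≈ 0.32143)
x = 192 (x = 18 + 6*(5 + 4*6) = 18 + 6*(5 + 24) = 18 + 6*29 = 18 + 174 = 192)
(t(-4) - x)*(-35 + Z) = ((½)*(-1 - 4)/(-4) - 1*192)*(-35 + 9/28) = ((½)*(-¼)*(-5) - 192)*(-971/28) = (5/8 - 192)*(-971/28) = -1531/8*(-971/28) = 1486601/224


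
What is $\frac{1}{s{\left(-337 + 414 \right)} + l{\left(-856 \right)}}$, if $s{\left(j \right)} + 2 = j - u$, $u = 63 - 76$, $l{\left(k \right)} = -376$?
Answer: $- \frac{1}{288} \approx -0.0034722$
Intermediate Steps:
$u = -13$
$s{\left(j \right)} = 11 + j$ ($s{\left(j \right)} = -2 + \left(j - -13\right) = -2 + \left(j + 13\right) = -2 + \left(13 + j\right) = 11 + j$)
$\frac{1}{s{\left(-337 + 414 \right)} + l{\left(-856 \right)}} = \frac{1}{\left(11 + \left(-337 + 414\right)\right) - 376} = \frac{1}{\left(11 + 77\right) - 376} = \frac{1}{88 - 376} = \frac{1}{-288} = - \frac{1}{288}$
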